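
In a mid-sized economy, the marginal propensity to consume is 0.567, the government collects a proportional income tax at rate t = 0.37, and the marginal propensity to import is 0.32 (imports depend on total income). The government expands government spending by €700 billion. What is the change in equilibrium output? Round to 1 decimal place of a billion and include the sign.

+€727.1 billion

Government-spending multiplier = 1/(1 − c(1−t) + m) = 1/(1 − 0.567×0.63 + 0.32) = 1/0.96279 ≈ 1.039.
ΔY = k × ΔG = (+€700 billion) / 0.96279 ≈ +€727.1 billion.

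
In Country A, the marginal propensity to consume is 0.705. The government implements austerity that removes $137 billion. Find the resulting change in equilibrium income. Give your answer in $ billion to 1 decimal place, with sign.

Government-spending multiplier = 1/(1 − MPC) = 1/(1 − 0.705) = 1/0.295 ≈ 3.39.
ΔY = k × ΔG = (−$137 billion) / 0.295 ≈ −$464.4 billion.

−$464.4 billion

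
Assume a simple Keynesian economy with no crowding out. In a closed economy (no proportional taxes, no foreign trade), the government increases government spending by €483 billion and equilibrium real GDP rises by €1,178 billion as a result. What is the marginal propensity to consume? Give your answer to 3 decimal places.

Implied spending multiplier k = ΔY/ΔG = 1,178/483 ≈ 2.4389.
Since k = 1/(1 − MPC), MPC = 1 − 1/k = 1 − ΔG/ΔY = 1 − 483/1,178 ≈ 0.590.

0.590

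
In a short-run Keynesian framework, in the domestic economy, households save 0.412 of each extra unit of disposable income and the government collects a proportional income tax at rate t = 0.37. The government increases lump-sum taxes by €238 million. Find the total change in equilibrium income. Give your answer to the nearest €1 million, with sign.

MPC = 1 − MPS = 1 − 0.412 = 0.588.
A lump-sum tax change of +€238 million shifts disposable income by −€238 million; first-round consumption changes by −c × ΔT = −0.588 × (+€238 million) = −€139.944 million.
Expenditure multiplier = 1/(1 − c(1−t)) = 1/(1 − 0.588×0.63) = 1/0.62956 ≈ 1.588.
The tax multiplier is −c × k ≈ −0.934, so ΔY = k × (−c·ΔT) = (−€139.944 million) / 0.62956 ≈ −€222 million.

−€222 million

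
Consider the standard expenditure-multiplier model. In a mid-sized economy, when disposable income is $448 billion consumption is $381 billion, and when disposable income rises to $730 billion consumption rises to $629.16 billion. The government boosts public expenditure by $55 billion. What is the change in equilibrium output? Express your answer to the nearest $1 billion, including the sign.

+$458 billion

MPC = ΔC/ΔYd = (629.16 − 381)/(730 − 448) = 248.16/282 = 0.88.
Expenditure multiplier = 1/(1 − MPC) = 1/(1 − 0.88) = 1/0.12 ≈ 8.333.
ΔY = k × ΔG = (+$55 billion) / 0.12 ≈ +$458 billion.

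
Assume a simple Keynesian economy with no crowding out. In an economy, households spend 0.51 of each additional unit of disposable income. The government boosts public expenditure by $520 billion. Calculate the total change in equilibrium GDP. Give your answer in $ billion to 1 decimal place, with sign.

Government-spending multiplier = 1/(1 − MPC) = 1/(1 − 0.51) = 1/0.49 ≈ 2.041.
ΔY = k × ΔG = (+$520 billion) / 0.49 ≈ +$1,061.2 billion.

+$1,061.2 billion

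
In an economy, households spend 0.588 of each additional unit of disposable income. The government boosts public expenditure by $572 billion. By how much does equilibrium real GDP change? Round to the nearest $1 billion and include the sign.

Expenditure multiplier = 1/(1 − MPC) = 1/(1 − 0.588) = 1/0.412 ≈ 2.427.
ΔY = k × ΔG = (+$572 billion) / 0.412 ≈ +$1,388 billion.

+$1,388 billion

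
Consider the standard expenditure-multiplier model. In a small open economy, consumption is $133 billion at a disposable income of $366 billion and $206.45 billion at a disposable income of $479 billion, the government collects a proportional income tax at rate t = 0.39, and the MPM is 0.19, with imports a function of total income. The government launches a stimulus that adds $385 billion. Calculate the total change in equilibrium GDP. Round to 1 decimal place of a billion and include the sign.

+$485.2 billion

MPC = ΔC/ΔYd = (206.45 − 133)/(479 − 366) = 73.45/113 = 0.65.
Spending multiplier = 1/(1 − c(1−t) + m) = 1/(1 − 0.65×0.61 + 0.19) = 1/0.7935 ≈ 1.26.
ΔY = k × ΔG = (+$385 billion) / 0.7935 ≈ +$485.2 billion.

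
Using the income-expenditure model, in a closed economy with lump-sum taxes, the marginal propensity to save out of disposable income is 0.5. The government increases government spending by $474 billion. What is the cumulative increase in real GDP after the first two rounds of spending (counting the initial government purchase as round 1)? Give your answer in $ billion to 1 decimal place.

$711.0 billion

MPC = 1 − MPS = 1 − 0.5 = 0.5.
Round 1 adds ΔG = $474 billion; each later round is MPC = 0.5 times the previous.
After 2 rounds: 474 + 237 = ΔG·(1 − c^2)/(1 − c) = 474 × (1 − 0.25)/0.5 = $711 billion.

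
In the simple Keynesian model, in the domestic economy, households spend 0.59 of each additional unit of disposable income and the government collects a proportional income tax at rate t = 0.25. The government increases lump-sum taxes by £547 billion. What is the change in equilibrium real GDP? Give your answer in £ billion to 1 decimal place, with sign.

−£578.9 billion

A lump-sum tax change of +£547 billion shifts disposable income by −£547 billion; first-round consumption changes by −c × ΔT = −0.59 × (+£547 billion) = −£322.73 billion.
Expenditure multiplier = 1/(1 − c(1−t)) = 1/(1 − 0.59×0.75) = 1/0.5575 ≈ 1.794.
The tax multiplier is −c × k ≈ −1.058, so ΔY = k × (−c·ΔT) = (−£322.73 billion) / 0.5575 ≈ −£578.9 billion.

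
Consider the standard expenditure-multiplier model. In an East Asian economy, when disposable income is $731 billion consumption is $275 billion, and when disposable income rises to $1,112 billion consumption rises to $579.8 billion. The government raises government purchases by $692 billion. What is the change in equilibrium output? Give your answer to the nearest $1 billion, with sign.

+$3,460 billion

MPC = ΔC/ΔYd = (579.8 − 275)/(1,112 − 731) = 304.8/381 = 0.8.
Government-spending multiplier = 1/(1 − MPC) = 1/(1 − 0.8) = 1/0.2 = 5.
ΔY = k × ΔG = (+$692 billion) / 0.2 = +$3,460 billion.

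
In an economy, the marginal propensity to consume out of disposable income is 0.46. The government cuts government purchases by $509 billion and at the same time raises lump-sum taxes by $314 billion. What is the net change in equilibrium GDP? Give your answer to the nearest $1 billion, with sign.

−$1,210 billion

Expenditure multiplier = 1/(1 − MPC) = 1/(1 − 0.46) = 1/0.54 ≈ 1.852.
ΔG contributes k·ΔG = (−$509 billion) / 0.54 ≈ −$942.6 billion.
ΔT of +$314 billion changes first-round spending by −c·ΔT = −$144.44 billion, contributing k·(−c·ΔT) = (−$144.44 billion) / 0.54 ≈ −$267.5 billion.
Net ΔY = k(ΔG − c·ΔT) = (−$653.44 billion) / 0.54 ≈ −$1,210 billion.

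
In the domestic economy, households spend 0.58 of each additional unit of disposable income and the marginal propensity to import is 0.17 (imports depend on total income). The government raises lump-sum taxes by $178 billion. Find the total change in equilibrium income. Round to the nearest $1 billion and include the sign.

−$175 billion

A lump-sum tax change of +$178 billion shifts disposable income by −$178 billion; first-round consumption changes by −c × ΔT = −0.58 × (+$178 billion) = −$103.24 billion.
Expenditure multiplier = 1/(1 − c + m) = 1/(1 − 0.58 + 0.17) = 1/0.59 ≈ 1.695.
The tax multiplier is −c × k ≈ −0.983, so ΔY = k × (−c·ΔT) = (−$103.24 billion) / 0.59 ≈ −$175 billion.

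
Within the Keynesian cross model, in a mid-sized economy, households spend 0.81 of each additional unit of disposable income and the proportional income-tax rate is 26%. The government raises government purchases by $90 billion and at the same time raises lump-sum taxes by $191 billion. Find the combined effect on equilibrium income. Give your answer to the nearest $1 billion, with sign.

−$162 billion

Expenditure multiplier = 1/(1 − c(1−t)) = 1/(1 − 0.81×0.74) = 1/0.4006 ≈ 2.496.
ΔG contributes k·ΔG = (+$90 billion) / 0.4006 ≈ +$224.7 billion.
ΔT of +$191 billion changes first-round spending by −c·ΔT = −$154.71 billion, contributing k·(−c·ΔT) = (−$154.71 billion) / 0.4006 ≈ −$386.2 billion.
Net ΔY = k(ΔG − c·ΔT) = (−$64.71 billion) / 0.4006 ≈ −$162 billion.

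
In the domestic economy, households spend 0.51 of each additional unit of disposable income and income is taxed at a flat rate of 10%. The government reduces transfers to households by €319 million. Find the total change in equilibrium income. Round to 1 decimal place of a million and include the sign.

The transfer change shifts disposable income by −€319 million, so first-round consumption changes by c·ΔTR = 0.51 × (−€319 million) = −€162.69 million.
Expenditure multiplier = 1/(1 − c(1−t)) = 1/(1 − 0.51×0.9) = 1/0.541 ≈ 1.848.
The transfer multiplier is c × k ≈ 0.943, so ΔY = k × (c·ΔTR) = (−€162.69 million) / 0.541 ≈ −€300.7 million.

−€300.7 million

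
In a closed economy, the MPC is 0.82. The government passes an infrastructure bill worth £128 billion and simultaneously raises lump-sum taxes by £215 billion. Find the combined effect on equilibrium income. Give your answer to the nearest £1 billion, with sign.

−£268 billion

Expenditure multiplier = 1/(1 − MPC) = 1/(1 − 0.82) = 1/0.18 ≈ 5.556.
ΔG contributes k·ΔG = (+£128 billion) / 0.18 ≈ +£711.1 billion.
ΔT of +£215 billion changes first-round spending by −c·ΔT = −£176.3 billion, contributing k·(−c·ΔT) = (−£176.3 billion) / 0.18 ≈ −£979.4 billion.
Net ΔY = k(ΔG − c·ΔT) = (−£48.3 billion) / 0.18 ≈ −£268 billion.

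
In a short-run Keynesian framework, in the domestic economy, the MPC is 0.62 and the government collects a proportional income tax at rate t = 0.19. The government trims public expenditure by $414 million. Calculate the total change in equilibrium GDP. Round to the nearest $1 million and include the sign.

−$832 million

Expenditure multiplier = 1/(1 − c(1−t)) = 1/(1 − 0.62×0.81) = 1/0.4978 ≈ 2.009.
ΔY = k × ΔG = (−$414 million) / 0.4978 ≈ −$832 million.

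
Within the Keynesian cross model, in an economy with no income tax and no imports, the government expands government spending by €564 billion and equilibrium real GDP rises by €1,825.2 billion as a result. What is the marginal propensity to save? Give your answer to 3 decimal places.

0.309

Implied spending multiplier k = ΔY/ΔG = 1,825.2/564 ≈ 3.2362.
Since k = 1/(1 − MPC), MPC = 1 − 1/k = 1 − ΔG/ΔY = 1 − 564/1,825.2 ≈ 0.691.
MPS = 1 − MPC = 0.309.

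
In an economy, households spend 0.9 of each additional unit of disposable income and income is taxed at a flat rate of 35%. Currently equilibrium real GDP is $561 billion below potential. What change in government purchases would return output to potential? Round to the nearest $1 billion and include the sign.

Spending multiplier = 1/(1 − c(1−t)) = 1/(1 − 0.9×0.65) = 1/0.415 ≈ 2.41.
Need ΔY = +$561 billion, so ΔG = ΔY/k = (+$561 billion) × 0.415 ≈ +$233 billion.
The government should increase government purchases by $233 billion.

+$233 billion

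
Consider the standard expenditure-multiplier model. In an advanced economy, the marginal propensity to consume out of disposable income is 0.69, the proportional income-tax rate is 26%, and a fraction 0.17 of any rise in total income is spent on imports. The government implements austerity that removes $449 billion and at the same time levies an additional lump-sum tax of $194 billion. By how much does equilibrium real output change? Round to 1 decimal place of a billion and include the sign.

−$883.9 billion

Expenditure multiplier = 1/(1 − c(1−t) + m) = 1/(1 − 0.69×0.74 + 0.17) = 1/0.6594 ≈ 1.517.
ΔG contributes k·ΔG = (−$449 billion) / 0.6594 ≈ −$680.9 billion.
ΔT of +$194 billion changes first-round spending by −c·ΔT = −$133.86 billion, contributing k·(−c·ΔT) = (−$133.86 billion) / 0.6594 ≈ −$203 billion.
Net ΔY = k(ΔG − c·ΔT) = (−$582.86 billion) / 0.6594 ≈ −$883.9 billion.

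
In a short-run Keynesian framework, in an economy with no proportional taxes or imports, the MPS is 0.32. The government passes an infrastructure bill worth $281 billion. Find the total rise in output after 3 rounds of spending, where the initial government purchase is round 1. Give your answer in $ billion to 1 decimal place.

$602.0 billion

MPC = 1 − MPS = 1 − 0.32 = 0.68.
Round 1 adds ΔG = $281 billion; each later round is MPC = 0.68 times the previous.
After 3 rounds: 281 + 191.08 + 129.9344 = ΔG·(1 − c^3)/(1 − c) = 281 × (1 − 0.314432)/0.32 ≈ $602 billion.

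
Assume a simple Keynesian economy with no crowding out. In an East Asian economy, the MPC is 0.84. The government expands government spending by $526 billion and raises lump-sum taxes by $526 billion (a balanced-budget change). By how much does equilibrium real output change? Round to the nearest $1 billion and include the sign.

Expenditure multiplier = 1/(1 − MPC) = 1/(1 − 0.84) = 1/0.16 = 6.25.
ΔG contributes k·ΔG = (+$526 billion) / 0.16 = +$3,287.5 billion.
ΔT of +$526 billion changes first-round spending by −c·ΔT = −$441.84 billion, contributing k·(−c·ΔT) = (−$441.84 billion) / 0.16 = −$2,761.5 billion.
With ΔG = ΔT and no other leakages, the balanced-budget multiplier is 1, so ΔY = ΔG = +$526 billion.

+$526 billion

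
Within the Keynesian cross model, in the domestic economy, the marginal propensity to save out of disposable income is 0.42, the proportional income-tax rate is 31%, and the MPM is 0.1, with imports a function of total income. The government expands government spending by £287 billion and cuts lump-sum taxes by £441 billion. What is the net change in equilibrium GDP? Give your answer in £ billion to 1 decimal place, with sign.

MPC = 1 − MPS = 1 − 0.42 = 0.58.
Expenditure multiplier = 1/(1 − c(1−t) + m) = 1/(1 − 0.58×0.69 + 0.1) = 1/0.6998 ≈ 1.429.
ΔG contributes k·ΔG = (+£287 billion) / 0.6998 ≈ +£410.1 billion.
ΔT of −£441 billion changes first-round spending by −c·ΔT = +£255.78 billion, contributing k·(−c·ΔT) = (+£255.78 billion) / 0.6998 ≈ +£365.5 billion.
Net ΔY = k(ΔG − c·ΔT) = (+£542.78 billion) / 0.6998 ≈ +£775.6 billion.

+£775.6 billion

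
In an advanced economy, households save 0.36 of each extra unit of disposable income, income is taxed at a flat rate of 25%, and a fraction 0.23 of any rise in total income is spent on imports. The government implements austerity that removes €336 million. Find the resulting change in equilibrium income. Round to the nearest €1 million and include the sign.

−€448 million

MPC = 1 − MPS = 1 − 0.36 = 0.64.
Expenditure multiplier = 1/(1 − c(1−t) + m) = 1/(1 − 0.64×0.75 + 0.23) = 1/0.75 ≈ 1.333.
ΔY = k × ΔG = (−€336 million) / 0.75 = −€448 million.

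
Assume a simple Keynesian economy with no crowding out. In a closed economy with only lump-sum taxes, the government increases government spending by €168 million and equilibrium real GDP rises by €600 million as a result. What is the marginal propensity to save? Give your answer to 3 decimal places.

0.280

Implied spending multiplier k = ΔY/ΔG = 600/168 ≈ 3.5714.
Since k = 1/(1 − MPC), MPC = 1 − 1/k = 1 − ΔG/ΔY = 1 − 168/600 = 0.720.
MPS = 1 − MPC = 0.280.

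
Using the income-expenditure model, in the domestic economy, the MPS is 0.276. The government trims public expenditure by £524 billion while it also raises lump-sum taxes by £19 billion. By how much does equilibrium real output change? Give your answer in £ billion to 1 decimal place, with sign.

MPC = 1 − MPS = 1 − 0.276 = 0.724.
Expenditure multiplier = 1/(1 − MPC) = 1/(1 − 0.724) = 1/0.276 ≈ 3.623.
ΔG contributes k·ΔG = (−£524 billion) / 0.276 ≈ −£1,898.6 billion.
ΔT of +£19 billion changes first-round spending by −c·ΔT = −£13.756 billion, contributing k·(−c·ΔT) = (−£13.756 billion) / 0.276 ≈ −£49.8 billion.
Net ΔY = k(ΔG − c·ΔT) = (−£537.756 billion) / 0.276 ≈ −£1,948.4 billion.

−£1,948.4 billion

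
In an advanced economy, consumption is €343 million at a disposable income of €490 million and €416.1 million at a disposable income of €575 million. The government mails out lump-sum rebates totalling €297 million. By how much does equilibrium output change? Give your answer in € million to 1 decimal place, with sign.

MPC = ΔC/ΔYd = (416.1 − 343)/(575 − 490) = 73.1/85 = 0.86.
A lump-sum tax change of −€297 million shifts disposable income by +€297 million; first-round consumption changes by −c × ΔT = −0.86 × (−€297 million) = +€255.42 million.
Expenditure multiplier = 1/(1 − MPC) = 1/(1 − 0.86) = 1/0.14 ≈ 7.143.
The tax multiplier is −c × k ≈ −6.143, so ΔY = k × (−c·ΔT) = (+€255.42 million) / 0.14 ≈ +€1,824.4 million.

+€1,824.4 million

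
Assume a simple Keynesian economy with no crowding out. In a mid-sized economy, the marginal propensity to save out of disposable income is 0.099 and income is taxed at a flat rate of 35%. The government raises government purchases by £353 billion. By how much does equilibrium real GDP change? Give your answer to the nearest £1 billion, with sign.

+£852 billion

MPC = 1 − MPS = 1 − 0.099 = 0.901.
Spending multiplier = 1/(1 − c(1−t)) = 1/(1 − 0.901×0.65) = 1/0.41435 ≈ 2.413.
ΔY = k × ΔG = (+£353 billion) / 0.41435 ≈ +£852 billion.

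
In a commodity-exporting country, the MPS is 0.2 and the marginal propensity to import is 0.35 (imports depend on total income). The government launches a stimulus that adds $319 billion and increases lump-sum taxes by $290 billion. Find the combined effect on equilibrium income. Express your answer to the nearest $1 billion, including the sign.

+$158 billion

MPC = 1 − MPS = 1 − 0.2 = 0.8.
Expenditure multiplier = 1/(1 − c + m) = 1/(1 − 0.8 + 0.35) = 1/0.55 ≈ 1.818.
ΔG contributes k·ΔG = (+$319 billion) / 0.55 = +$580 billion.
ΔT of +$290 billion changes first-round spending by −c·ΔT = −$232 billion, contributing k·(−c·ΔT) = (−$232 billion) / 0.55 ≈ −$421.8 billion.
Net ΔY = k(ΔG − c·ΔT) = (+$87 billion) / 0.55 ≈ +$158 billion.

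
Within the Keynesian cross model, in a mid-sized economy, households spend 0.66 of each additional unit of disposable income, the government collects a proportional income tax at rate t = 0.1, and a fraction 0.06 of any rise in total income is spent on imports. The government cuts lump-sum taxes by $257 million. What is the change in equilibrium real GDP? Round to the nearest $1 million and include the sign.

A lump-sum tax change of −$257 million shifts disposable income by +$257 million; first-round consumption changes by −c × ΔT = −0.66 × (−$257 million) = +$169.62 million.
Expenditure multiplier = 1/(1 − c(1−t) + m) = 1/(1 − 0.66×0.9 + 0.06) = 1/0.466 ≈ 2.146.
The tax multiplier is −c × k ≈ −1.416, so ΔY = k × (−c·ΔT) = (+$169.62 million) / 0.466 ≈ +$364 million.

+$364 million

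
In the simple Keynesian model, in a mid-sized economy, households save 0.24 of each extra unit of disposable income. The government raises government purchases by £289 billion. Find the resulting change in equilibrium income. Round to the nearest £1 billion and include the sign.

+£1,204 billion

MPC = 1 − MPS = 1 − 0.24 = 0.76.
Government-spending multiplier = 1/(1 − MPC) = 1/(1 − 0.76) = 1/0.24 ≈ 4.167.
ΔY = k × ΔG = (+£289 billion) / 0.24 ≈ +£1,204 billion.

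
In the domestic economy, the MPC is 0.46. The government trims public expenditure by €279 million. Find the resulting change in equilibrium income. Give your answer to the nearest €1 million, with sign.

−€517 million

Expenditure multiplier = 1/(1 − MPC) = 1/(1 − 0.46) = 1/0.54 ≈ 1.852.
ΔY = k × ΔG = (−€279 million) / 0.54 ≈ −€517 million.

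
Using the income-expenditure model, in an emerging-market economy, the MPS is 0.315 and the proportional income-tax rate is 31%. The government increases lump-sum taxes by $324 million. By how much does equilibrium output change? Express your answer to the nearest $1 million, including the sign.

MPC = 1 − MPS = 1 − 0.315 = 0.685.
A lump-sum tax change of +$324 million shifts disposable income by −$324 million; first-round consumption changes by −c × ΔT = −0.685 × (+$324 million) = −$221.94 million.
Expenditure multiplier = 1/(1 − c(1−t)) = 1/(1 − 0.685×0.69) = 1/0.52735 ≈ 1.896.
The tax multiplier is −c × k ≈ −1.299, so ΔY = k × (−c·ΔT) = (−$221.94 million) / 0.52735 ≈ −$421 million.

−$421 million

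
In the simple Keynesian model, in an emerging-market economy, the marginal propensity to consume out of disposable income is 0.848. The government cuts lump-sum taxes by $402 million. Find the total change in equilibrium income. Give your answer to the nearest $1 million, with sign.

+$2,243 million

A lump-sum tax change of −$402 million shifts disposable income by +$402 million; first-round consumption changes by −c × ΔT = −0.848 × (−$402 million) = +$340.896 million.
Expenditure multiplier = 1/(1 − MPC) = 1/(1 − 0.848) = 1/0.152 ≈ 6.579.
The tax multiplier is −c × k ≈ −5.579, so ΔY = k × (−c·ΔT) = (+$340.896 million) / 0.152 ≈ +$2,243 million.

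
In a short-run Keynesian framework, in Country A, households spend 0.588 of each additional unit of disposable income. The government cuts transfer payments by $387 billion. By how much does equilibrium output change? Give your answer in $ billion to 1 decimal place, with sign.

The transfer change shifts disposable income by −$387 billion, so first-round consumption changes by c·ΔTR = 0.588 × (−$387 billion) = −$227.556 billion.
Expenditure multiplier = 1/(1 − MPC) = 1/(1 − 0.588) = 1/0.412 ≈ 2.427.
The transfer multiplier is c × k ≈ 1.427, so ΔY = k × (c·ΔTR) = (−$227.556 billion) / 0.412 ≈ −$552.3 billion.

−$552.3 billion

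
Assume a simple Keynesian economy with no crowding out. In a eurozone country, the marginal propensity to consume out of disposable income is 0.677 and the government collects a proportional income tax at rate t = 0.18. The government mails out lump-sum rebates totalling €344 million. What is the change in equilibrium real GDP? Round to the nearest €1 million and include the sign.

A lump-sum tax change of −€344 million shifts disposable income by +€344 million; first-round consumption changes by −c × ΔT = −0.677 × (−€344 million) = +€232.888 million.
Expenditure multiplier = 1/(1 − c(1−t)) = 1/(1 − 0.677×0.82) = 1/0.44486 ≈ 2.248.
The tax multiplier is −c × k ≈ −1.522, so ΔY = k × (−c·ΔT) = (+€232.888 million) / 0.44486 ≈ +€524 million.

+€524 million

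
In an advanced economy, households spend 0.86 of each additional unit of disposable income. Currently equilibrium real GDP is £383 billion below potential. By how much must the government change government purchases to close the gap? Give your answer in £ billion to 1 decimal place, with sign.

Spending multiplier = 1/(1 − MPC) = 1/(1 − 0.86) = 1/0.14 ≈ 7.143.
Need ΔY = +£383 billion, so ΔG = ΔY/k = (+£383 billion) × 0.14 ≈ +£53.6 billion.
The government should increase government purchases by £53.6 billion.

+£53.6 billion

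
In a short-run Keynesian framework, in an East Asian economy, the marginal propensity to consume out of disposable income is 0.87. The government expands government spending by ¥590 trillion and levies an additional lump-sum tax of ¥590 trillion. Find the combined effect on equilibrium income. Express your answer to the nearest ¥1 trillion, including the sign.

Expenditure multiplier = 1/(1 − MPC) = 1/(1 − 0.87) = 1/0.13 ≈ 7.692.
ΔG contributes k·ΔG = (+¥590 trillion) / 0.13 ≈ +¥4,538.5 trillion.
ΔT of +¥590 trillion changes first-round spending by −c·ΔT = −¥513.3 trillion, contributing k·(−c·ΔT) = (−¥513.3 trillion) / 0.13 ≈ −¥3,948.5 trillion.
With ΔG = ΔT and no other leakages, the balanced-budget multiplier is 1, so ΔY = ΔG = +¥590 trillion.

+¥590 trillion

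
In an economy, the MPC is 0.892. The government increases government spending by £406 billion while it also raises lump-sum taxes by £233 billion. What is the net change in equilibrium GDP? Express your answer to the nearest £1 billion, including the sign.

+£1,835 billion

Expenditure multiplier = 1/(1 − MPC) = 1/(1 − 0.892) = 1/0.108 ≈ 9.259.
ΔG contributes k·ΔG = (+£406 billion) / 0.108 ≈ +£3,759.3 billion.
ΔT of +£233 billion changes first-round spending by −c·ΔT = −£207.836 billion, contributing k·(−c·ΔT) = (−£207.836 billion) / 0.108 ≈ −£1,924.4 billion.
Net ΔY = k(ΔG − c·ΔT) = (+£198.164 billion) / 0.108 ≈ +£1,835 billion.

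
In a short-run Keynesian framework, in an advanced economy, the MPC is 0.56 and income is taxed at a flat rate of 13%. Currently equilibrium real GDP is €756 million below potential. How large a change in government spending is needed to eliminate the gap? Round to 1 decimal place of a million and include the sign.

Spending multiplier = 1/(1 − c(1−t)) = 1/(1 − 0.56×0.87) = 1/0.5128 ≈ 1.95.
Need ΔY = +€756 million, so ΔG = ΔY/k = (+€756 million) × 0.5128 ≈ +€387.7 million.
The government should increase government spending by €387.7 million.

+€387.7 million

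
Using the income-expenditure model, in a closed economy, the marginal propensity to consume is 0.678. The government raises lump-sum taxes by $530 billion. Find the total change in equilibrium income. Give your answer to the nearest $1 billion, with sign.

A lump-sum tax change of +$530 billion shifts disposable income by −$530 billion; first-round consumption changes by −c × ΔT = −0.678 × (+$530 billion) = −$359.34 billion.
Expenditure multiplier = 1/(1 − MPC) = 1/(1 − 0.678) = 1/0.322 ≈ 3.106.
The tax multiplier is −c × k ≈ −2.106, so ΔY = k × (−c·ΔT) = (−$359.34 billion) / 0.322 ≈ −$1,116 billion.

−$1,116 billion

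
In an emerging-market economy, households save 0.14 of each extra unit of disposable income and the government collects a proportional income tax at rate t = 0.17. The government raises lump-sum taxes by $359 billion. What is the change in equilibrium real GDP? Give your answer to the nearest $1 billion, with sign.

−$1,079 billion

MPC = 1 − MPS = 1 − 0.14 = 0.86.
A lump-sum tax change of +$359 billion shifts disposable income by −$359 billion; first-round consumption changes by −c × ΔT = −0.86 × (+$359 billion) = −$308.74 billion.
Expenditure multiplier = 1/(1 − c(1−t)) = 1/(1 − 0.86×0.83) = 1/0.2862 ≈ 3.494.
The tax multiplier is −c × k ≈ −3.005, so ΔY = k × (−c·ΔT) = (−$308.74 billion) / 0.2862 ≈ −$1,079 billion.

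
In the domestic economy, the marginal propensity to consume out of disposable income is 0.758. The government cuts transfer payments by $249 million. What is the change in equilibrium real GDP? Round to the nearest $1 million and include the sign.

The transfer change shifts disposable income by −$249 million, so first-round consumption changes by c·ΔTR = 0.758 × (−$249 million) = −$188.742 million.
Expenditure multiplier = 1/(1 − MPC) = 1/(1 − 0.758) = 1/0.242 ≈ 4.132.
The transfer multiplier is c × k ≈ 3.132, so ΔY = k × (c·ΔTR) = (−$188.742 million) / 0.242 ≈ −$780 million.

−$780 million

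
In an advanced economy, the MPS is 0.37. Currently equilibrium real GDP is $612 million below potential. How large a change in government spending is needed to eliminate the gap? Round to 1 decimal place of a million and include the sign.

+$226.4 million

MPC = 1 − MPS = 1 − 0.37 = 0.63.
Spending multiplier = 1/(1 − MPC) = 1/(1 − 0.63) = 1/0.37 ≈ 2.703.
Need ΔY = +$612 million, so ΔG = ΔY/k = (+$612 million) × 0.37 ≈ +$226.4 million.
The government should increase government spending by $226.4 million.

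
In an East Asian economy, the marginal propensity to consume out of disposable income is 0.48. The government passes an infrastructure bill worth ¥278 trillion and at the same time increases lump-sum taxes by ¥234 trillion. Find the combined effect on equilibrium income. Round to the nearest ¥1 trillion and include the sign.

Expenditure multiplier = 1/(1 − MPC) = 1/(1 − 0.48) = 1/0.52 ≈ 1.923.
ΔG contributes k·ΔG = (+¥278 trillion) / 0.52 ≈ +¥534.6 trillion.
ΔT of +¥234 trillion changes first-round spending by −c·ΔT = −¥112.32 trillion, contributing k·(−c·ΔT) = (−¥112.32 trillion) / 0.52 = −¥216 trillion.
Net ΔY = k(ΔG − c·ΔT) = (+¥165.68 trillion) / 0.52 ≈ +¥319 trillion.

+¥319 trillion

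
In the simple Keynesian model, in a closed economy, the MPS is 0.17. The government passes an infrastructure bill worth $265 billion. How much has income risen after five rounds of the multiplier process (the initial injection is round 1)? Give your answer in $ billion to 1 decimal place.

MPC = 1 − MPS = 1 − 0.17 = 0.83.
Round 1 adds ΔG = $265 billion; each later round is MPC = 0.83 times the previous.
After 5 rounds: 265 + 219.95 + 182.5585 + 151.523555 + 125.76455065 = ΔG·(1 − c^5)/(1 − c) = 265 × (1 − 0.3939040643)/0.17 ≈ $944.8 billion.

$944.8 billion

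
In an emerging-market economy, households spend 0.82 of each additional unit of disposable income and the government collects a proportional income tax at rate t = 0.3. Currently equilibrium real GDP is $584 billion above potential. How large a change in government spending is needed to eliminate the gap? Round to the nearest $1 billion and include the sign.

Spending multiplier = 1/(1 − c(1−t)) = 1/(1 − 0.82×0.7) = 1/0.426 ≈ 2.347.
Need ΔY = −$584 billion, so ΔG = ΔY/k = (−$584 billion) × 0.426 ≈ −$249 billion.
The government should cut government spending by $249 billion.

−$249 billion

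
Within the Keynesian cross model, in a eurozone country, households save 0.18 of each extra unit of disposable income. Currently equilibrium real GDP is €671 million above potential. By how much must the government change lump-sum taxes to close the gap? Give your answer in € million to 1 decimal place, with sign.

MPC = 1 − MPS = 1 − 0.18 = 0.82.
Spending multiplier = 1/(1 − MPC) = 1/(1 − 0.82) = 1/0.18 ≈ 5.556.
Tax multiplier = −c·k = −0.82/0.18 ≈ −4.556. Need ΔY = −€671 million, so ΔT = ΔY/(−c·k) = −(−€671 million) × 0.18 / 0.82 ≈ +€147.3 million.
The government should raise lump-sum taxes by €147.3 million.

+€147.3 million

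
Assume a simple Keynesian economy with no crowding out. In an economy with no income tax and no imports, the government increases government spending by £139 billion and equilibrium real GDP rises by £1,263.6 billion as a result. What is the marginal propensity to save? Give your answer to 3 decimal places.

Implied spending multiplier k = ΔY/ΔG = 1,263.6/139 ≈ 9.0906.
Since k = 1/(1 − MPC), MPC = 1 − 1/k = 1 − ΔG/ΔY = 1 − 139/1,263.6 ≈ 0.890.
MPS = 1 − MPC = 0.110.

0.110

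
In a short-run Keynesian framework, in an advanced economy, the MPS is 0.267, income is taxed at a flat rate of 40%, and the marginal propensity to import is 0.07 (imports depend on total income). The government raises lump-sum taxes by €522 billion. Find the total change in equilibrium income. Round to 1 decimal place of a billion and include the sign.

MPC = 1 − MPS = 1 − 0.267 = 0.733.
A lump-sum tax change of +€522 billion shifts disposable income by −€522 billion; first-round consumption changes by −c × ΔT = −0.733 × (+€522 billion) = −€382.626 billion.
Expenditure multiplier = 1/(1 − c(1−t) + m) = 1/(1 − 0.733×0.6 + 0.07) = 1/0.6302 ≈ 1.587.
The tax multiplier is −c × k ≈ −1.163, so ΔY = k × (−c·ΔT) = (−€382.626 billion) / 0.6302 ≈ −€607.2 billion.

−€607.2 billion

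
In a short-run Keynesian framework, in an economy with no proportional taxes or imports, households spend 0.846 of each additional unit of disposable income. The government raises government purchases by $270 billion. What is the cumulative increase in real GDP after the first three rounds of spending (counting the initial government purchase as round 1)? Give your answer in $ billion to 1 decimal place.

Round 1 adds ΔG = $270 billion; each later round is MPC = 0.846 times the previous.
After 3 rounds: 270 + 228.42 + 193.24332 = ΔG·(1 − c^3)/(1 − c) = 270 × (1 − 0.605495736)/0.154 ≈ $691.7 billion.

$691.7 billion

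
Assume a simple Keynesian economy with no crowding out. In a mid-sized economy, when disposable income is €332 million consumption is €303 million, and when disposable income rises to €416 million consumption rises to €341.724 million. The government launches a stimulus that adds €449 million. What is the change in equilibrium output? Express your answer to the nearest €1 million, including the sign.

+€833 million

MPC = ΔC/ΔYd = (341.724 − 303)/(416 − 332) = 38.724/84 = 0.461.
Government-spending multiplier = 1/(1 − MPC) = 1/(1 − 0.461) = 1/0.539 ≈ 1.855.
ΔY = k × ΔG = (+€449 million) / 0.539 ≈ +€833 million.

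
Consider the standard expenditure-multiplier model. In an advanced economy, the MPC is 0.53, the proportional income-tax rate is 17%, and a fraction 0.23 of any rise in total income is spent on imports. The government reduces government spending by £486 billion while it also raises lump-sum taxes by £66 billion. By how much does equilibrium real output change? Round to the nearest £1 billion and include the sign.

Expenditure multiplier = 1/(1 − c(1−t) + m) = 1/(1 − 0.53×0.83 + 0.23) = 1/0.7901 ≈ 1.266.
ΔG contributes k·ΔG = (−£486 billion) / 0.7901 ≈ −£615.1 billion.
ΔT of +£66 billion changes first-round spending by −c·ΔT = −£34.98 billion, contributing k·(−c·ΔT) = (−£34.98 billion) / 0.7901 ≈ −£44.3 billion.
Net ΔY = k(ΔG − c·ΔT) = (−£520.98 billion) / 0.7901 ≈ −£659 billion.

−£659 billion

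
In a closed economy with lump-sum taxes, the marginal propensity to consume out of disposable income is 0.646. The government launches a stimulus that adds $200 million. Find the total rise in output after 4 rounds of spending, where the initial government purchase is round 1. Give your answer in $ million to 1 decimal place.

$466.6 million

Round 1 adds ΔG = $200 million; each later round is MPC = 0.646 times the previous.
After 4 rounds: 200 + 129.2 + 83.4632 + 53.9172272 = ΔG·(1 − c^4)/(1 − c) = 200 × (1 − 0.174152643856)/0.354 ≈ $466.6 million.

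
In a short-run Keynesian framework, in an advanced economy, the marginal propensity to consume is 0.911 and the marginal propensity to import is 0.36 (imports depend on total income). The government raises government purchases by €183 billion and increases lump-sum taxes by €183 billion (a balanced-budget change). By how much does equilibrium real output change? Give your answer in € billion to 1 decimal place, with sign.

Expenditure multiplier = 1/(1 − c + m) = 1/(1 − 0.911 + 0.36) = 1/0.449 ≈ 2.227.
ΔG contributes k·ΔG = (+€183 billion) / 0.449 ≈ +€407.6 billion.
ΔT of +€183 billion changes first-round spending by −c·ΔT = −€166.713 billion, contributing k·(−c·ΔT) = (−€166.713 billion) / 0.449 ≈ −€371.3 billion.
Net ΔY = k(ΔG − c·ΔT) = (+€16.287 billion) / 0.449 ≈ +€36.3 billion.

+€36.3 billion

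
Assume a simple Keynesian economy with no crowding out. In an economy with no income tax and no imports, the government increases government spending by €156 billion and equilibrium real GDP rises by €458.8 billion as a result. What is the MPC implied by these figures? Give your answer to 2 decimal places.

Implied spending multiplier k = ΔY/ΔG = 458.8/156 ≈ 2.941.
Since k = 1/(1 − MPC), MPC = 1 − 1/k = 1 − ΔG/ΔY = 1 − 156/458.8 ≈ 0.66.

0.66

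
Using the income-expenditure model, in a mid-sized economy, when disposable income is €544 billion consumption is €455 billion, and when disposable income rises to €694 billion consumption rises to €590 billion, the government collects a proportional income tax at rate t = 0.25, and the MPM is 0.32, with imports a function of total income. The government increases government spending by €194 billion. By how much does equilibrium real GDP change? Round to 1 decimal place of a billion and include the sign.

+€300.8 billion

MPC = ΔC/ΔYd = (590 − 455)/(694 − 544) = 135/150 = 0.9.
Expenditure multiplier = 1/(1 − c(1−t) + m) = 1/(1 − 0.9×0.75 + 0.32) = 1/0.645 ≈ 1.55.
ΔY = k × ΔG = (+€194 billion) / 0.645 ≈ +€300.8 billion.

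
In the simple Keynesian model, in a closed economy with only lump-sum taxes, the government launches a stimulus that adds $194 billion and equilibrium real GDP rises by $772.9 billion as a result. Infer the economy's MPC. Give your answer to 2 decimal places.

Implied spending multiplier k = ΔY/ΔG = 772.9/194 ≈ 3.984.
Since k = 1/(1 − MPC), MPC = 1 − 1/k = 1 − ΔG/ΔY = 1 − 194/772.9 ≈ 0.75.

0.75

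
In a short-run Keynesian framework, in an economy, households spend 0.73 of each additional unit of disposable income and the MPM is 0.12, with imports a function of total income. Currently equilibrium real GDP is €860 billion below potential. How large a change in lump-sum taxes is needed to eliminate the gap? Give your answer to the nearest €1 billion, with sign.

−€459 billion

Spending multiplier = 1/(1 − c + m) = 1/(1 − 0.73 + 0.12) = 1/0.39 ≈ 2.564.
Tax multiplier = −c·k = −0.73/0.39 ≈ −1.872. Need ΔY = +€860 billion, so ΔT = ΔY/(−c·k) = −(+€860 billion) × 0.39 / 0.73 ≈ −€459 billion.
The government should cut lump-sum taxes by €459 billion.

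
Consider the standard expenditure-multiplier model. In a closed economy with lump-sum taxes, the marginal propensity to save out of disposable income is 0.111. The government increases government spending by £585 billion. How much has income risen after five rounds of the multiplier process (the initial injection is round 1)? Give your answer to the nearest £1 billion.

£2,344 billion

MPC = 1 − MPS = 1 − 0.111 = 0.889.
Round 1 adds ΔG = £585 billion; each later round is MPC = 0.889 times the previous.
After 5 rounds: 585 + 520.065 + 462.337785 + 411.018290865 + 365.395260578985 = ΔG·(1 − c^5)/(1 − c) = 585 × (1 − 0.555275874623449)/0.111 ≈ £2,344 billion.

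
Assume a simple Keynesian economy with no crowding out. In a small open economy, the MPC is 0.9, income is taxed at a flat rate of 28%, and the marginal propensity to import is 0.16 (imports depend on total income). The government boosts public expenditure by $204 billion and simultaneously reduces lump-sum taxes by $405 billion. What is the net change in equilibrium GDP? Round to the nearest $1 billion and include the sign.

+$1,110 billion

Expenditure multiplier = 1/(1 − c(1−t) + m) = 1/(1 − 0.9×0.72 + 0.16) = 1/0.512 ≈ 1.953.
ΔG contributes k·ΔG = (+$204 billion) / 0.512 ≈ +$398.4 billion.
ΔT of −$405 billion changes first-round spending by −c·ΔT = +$364.5 billion, contributing k·(−c·ΔT) = (+$364.5 billion) / 0.512 ≈ +$711.9 billion.
Net ΔY = k(ΔG − c·ΔT) = (+$568.5 billion) / 0.512 ≈ +$1,110 billion.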